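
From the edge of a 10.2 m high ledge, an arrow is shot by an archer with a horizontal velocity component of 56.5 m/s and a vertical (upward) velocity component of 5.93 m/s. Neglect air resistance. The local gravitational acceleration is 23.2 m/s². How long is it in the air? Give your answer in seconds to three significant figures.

1.23 s

With up positive and y = 0 at the ground: y(t) = 10.2 + (5.930) t − 11.60 t². Setting y = 0 and taking the positive root: t = [5.930 + √(5.930² + 2·23.2·10.2)] / 23.2 = (5.930 + 22.55) / 23.2 = 1.228 s.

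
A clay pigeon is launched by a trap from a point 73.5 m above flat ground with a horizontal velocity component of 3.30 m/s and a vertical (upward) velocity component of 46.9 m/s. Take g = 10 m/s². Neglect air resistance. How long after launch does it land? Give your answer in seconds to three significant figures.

The projectile lands when y = 73.5 + (46.90) t − ½·10.0·t² = 0. Positive root: t = (46.90 + √(46.90² + 2·10.0·73.5)) / 10.0 = (46.90 + 60.58) / 10.0 = 10.75 s.

10.7 s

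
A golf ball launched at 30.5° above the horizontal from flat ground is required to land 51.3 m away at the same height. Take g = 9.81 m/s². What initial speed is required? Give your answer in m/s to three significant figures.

On level ground R = v₀² sin 2θ / g ⇒ v₀ = √(gR / sin 2θ).
v₀ = √(9.81 × 51.3 / sin 61.00°) = √(503.3 / 0.8746) = √575.40 = 23.99 m/s.

24.0 m/s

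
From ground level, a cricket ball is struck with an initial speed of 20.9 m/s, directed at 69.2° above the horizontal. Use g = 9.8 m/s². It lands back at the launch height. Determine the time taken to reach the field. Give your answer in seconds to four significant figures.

3.987 s

Resolve: vₓ = 20.90 cos 69.2° = 7.422 m/s and v_y0 = 20.90 sin 69.2° = 19.54 m/s.
Time of flight on level ground: T = 2 v_y0 / g = 2 × 19.54 / 9.80 = 3.987 s.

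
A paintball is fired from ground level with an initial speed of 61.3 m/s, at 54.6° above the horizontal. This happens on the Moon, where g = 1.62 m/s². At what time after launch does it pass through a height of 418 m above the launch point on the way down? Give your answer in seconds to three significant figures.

vₓ = 61.30 cos 54.6° = 35.51 m/s; v_y0 = 61.30 sin 54.6° = 49.97 m/s.
Require v_y0 t − ½ g t² = 418, i.e. 0.8100 t² − 49.97 t + 418 = 0.
Quadratic formula: t = (49.97 ± √1142.4) / 1.62 = (49.97 ± 33.80) / 1.62 → t = 9.980 s or 51.71 s.
The descending-branch root is 51.71 s.

51.7 s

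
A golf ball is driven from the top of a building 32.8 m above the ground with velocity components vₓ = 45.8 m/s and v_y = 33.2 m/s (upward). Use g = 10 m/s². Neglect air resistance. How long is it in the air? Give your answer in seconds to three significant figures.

Vertical motion (up positive, ground at y = 0): 5.000 t² − (33.20) t − 32.8 = 0, so t = (33.20 + √(33.20² + 2·10.0·32.8)) / 10.0 = (33.20 + 41.93) / 10.0 = 7.513 s.

7.51 s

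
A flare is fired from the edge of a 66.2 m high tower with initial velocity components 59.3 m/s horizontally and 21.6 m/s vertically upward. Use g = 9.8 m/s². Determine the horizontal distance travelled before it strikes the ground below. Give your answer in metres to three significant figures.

Vertical motion (up positive, ground at y = 0): 4.900 t² − (21.60) t − 66.2 = 0, so t = (21.60 + √(21.60² + 2·9.80·66.2)) / 9.80 = (21.60 + 42.00) / 9.80 = 6.490 s.
Horizontal distance: R = vₓ t = 59.30 × 6.490 = 384.9 m.

385 m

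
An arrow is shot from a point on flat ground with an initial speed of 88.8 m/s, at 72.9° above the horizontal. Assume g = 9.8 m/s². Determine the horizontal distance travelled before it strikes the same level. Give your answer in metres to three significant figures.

Resolve: vₓ = 88.80 cos 72.9° = 26.11 m/s and v_y0 = 88.80 sin 72.9° = 84.87 m/s.
Flight time T = 2 v_y0 / g = 17.32 s.
Range: R = vₓ T = 26.11 × 17.32 = 452.3 m.

452 m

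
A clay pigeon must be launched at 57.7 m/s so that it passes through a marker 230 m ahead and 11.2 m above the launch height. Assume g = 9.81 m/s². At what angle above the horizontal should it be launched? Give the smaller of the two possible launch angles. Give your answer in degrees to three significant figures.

24.7°

Trajectory: y = x tanθ − g x² (1 + tan²θ)/(2v₀²). With x = 230, y = 11.2, v₀ = 57.7, g = 9.81:
77.94 tan²θ − 230 tanθ + (89.14) = 0.
tanθ = [230 ± √(230² − 4 × 77.94 × (89.14))] / (2 × 77.94) = (230 ± 158.5) / 155.9, giving tanθ = 0.4589 or 2.492.
θ = 24.65° or 68.14°; the smaller is 24.65°.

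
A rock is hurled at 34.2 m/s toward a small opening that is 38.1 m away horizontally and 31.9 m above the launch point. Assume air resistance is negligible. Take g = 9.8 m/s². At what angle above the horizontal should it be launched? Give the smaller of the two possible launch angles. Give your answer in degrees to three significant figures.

51.2°

Trajectory: y = x tanθ − g x² (1 + tan²θ)/(2v₀²). With x = 38.1, y = 31.9, v₀ = 34.2, g = 9.80:
6.081 tan²θ − 38.1 tanθ + (37.98) = 0.
tanθ = [38.1 ± √(38.1² − 4 × 6.081 × (37.98))] / (2 × 6.081) = (38.1 ± 22.97) / 12.16, giving tanθ = 1.244 or 5.021.
θ = 51.20° or 78.74°; the smaller is 51.20°.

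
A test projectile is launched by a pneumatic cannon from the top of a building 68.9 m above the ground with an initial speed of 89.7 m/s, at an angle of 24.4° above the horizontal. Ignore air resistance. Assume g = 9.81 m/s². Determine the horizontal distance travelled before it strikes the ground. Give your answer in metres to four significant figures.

Resolve: vₓ = 89.70 cos 24.4° = 81.69 m/s and v_y0 = 89.70 sin 24.4° = 37.06 m/s.
Vertical motion (up positive, ground at y = 0): 4.905 t² − (37.06) t − 68.9 = 0, so t = (37.06 + √(37.06² + 2·9.81·68.9)) / 9.81 = (37.06 + 52.20) / 9.81 = 9.099 s.
Horizontal distance: R = vₓ t = 81.69 × 9.099 = 743.2 m.

743.2 m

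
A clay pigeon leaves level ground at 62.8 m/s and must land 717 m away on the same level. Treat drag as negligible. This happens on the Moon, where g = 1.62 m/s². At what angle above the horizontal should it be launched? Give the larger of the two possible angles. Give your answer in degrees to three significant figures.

Level-ground range R = v₀² sin(2θ)/g ⇒ sin(2θ) = gR/v₀² = 1.62 × 717 / 62.8² = 0.2945.
2θ = 17.13° or 180° − 17.13° = 162.9°, so θ = 8.564° or 81.44°.
The larger angle is 81.44°.

81.4°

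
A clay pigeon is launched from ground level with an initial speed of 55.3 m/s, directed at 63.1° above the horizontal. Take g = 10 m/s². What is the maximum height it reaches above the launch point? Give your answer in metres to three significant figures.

Components: vₓ = 55.30 cos 63.1° = 25.02 m/s, v_y0 = 55.30 sin 63.1° = 49.32 m/s.
Maximum height: H = v_y0² / (2g) = 49.32² / (2 × 10.0) = 121.6 m.

122 m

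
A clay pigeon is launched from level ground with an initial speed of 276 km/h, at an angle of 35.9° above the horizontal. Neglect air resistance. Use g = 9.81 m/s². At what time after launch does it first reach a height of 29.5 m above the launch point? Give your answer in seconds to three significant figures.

Convert: 276 km/h = 276/3.6 = 76.67 m/s.
vₓ = 76.67 cos 35.9° = 62.10 m/s; v_y0 = 76.67 sin 35.9° = 44.96 m/s.
Set y = v_y0 t − ½ g t² = 29.5: 4.905 t² − 44.96 t + 29.5 = 0.
Quadratic formula: t = (44.96 ± √1442.2) / 9.81 = (44.96 ± 37.98) / 9.81 → t = 0.7114 s or 8.454 s.
The first (ascending) time is 0.7114 s.

0.711 s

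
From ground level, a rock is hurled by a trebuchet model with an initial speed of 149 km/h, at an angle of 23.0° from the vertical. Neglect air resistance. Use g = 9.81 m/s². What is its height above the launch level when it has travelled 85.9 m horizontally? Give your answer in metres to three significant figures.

64.0 m

Convert: 149 km/h = 149/3.6 = 41.39 m/s.
vₓ = 41.39 sin 23.0° = 16.17 m/s; v_y0 = 41.39 cos 23.0° = 38.10 m/s.
Time to reach x = 85.9 m: t = x/vₓ = 85.9/16.17 = 5.312 s.
Height: y = v_y0 t − ½ g t² = 38.10 × 5.312 − 4.905 × 5.312² = 202.4 − 138.4 = 63.98 m.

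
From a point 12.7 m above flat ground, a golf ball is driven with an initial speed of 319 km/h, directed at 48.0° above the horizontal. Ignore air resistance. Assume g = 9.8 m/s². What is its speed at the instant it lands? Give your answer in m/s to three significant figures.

90.0 m/s

Convert: 319 km/h = 319/3.6 = 88.61 m/s.
Horizontal component vₓ = 88.61 cos 48.0° = 59.29 m/s; vertical v_y0 = 88.61 sin 48.0° = 65.85 m/s.
The projectile lands when y = 12.7 + (65.85) t − ½·9.80·t² = 0. Positive root: t = (65.85 + √(65.85² + 2·9.80·12.7)) / 9.80 = (65.85 + 67.71) / 9.80 = 13.63 s.
Vertical velocity at impact: v_y = v_y0 − g t = 65.85 − 9.80 × 13.63 = −67.71 m/s.
Speed: |v| = √(vₓ² + v_y²) = √(59.29² + 67.71²) = 90.00 m/s.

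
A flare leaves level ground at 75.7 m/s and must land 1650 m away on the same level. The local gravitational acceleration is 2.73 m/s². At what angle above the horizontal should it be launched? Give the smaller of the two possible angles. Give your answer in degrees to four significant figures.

25.91°

From R = (v₀²/g) sin 2θ: sin 2θ = 2.73 × 1650 / 5730.5 = 0.7861.
2θ = 51.82° or 180° − 51.82° = 128.2°, so θ = 25.91° or 64.09°.
The smaller angle is 25.91°.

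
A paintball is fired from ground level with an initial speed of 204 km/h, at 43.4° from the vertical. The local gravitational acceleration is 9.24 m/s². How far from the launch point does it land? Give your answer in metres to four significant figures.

347.0 m

Convert: 204 km/h = 204/3.6 = 56.67 m/s.
Horizontal component vₓ = 56.67 sin 43.4° = 38.93 m/s; vertical v_y0 = 56.67 cos 43.4° = 41.17 m/s.
Flight time T = 2 v_y0 / g = 8.912 s.
Range: R = vₓ T = 38.93 × 8.912 = 347.0 m.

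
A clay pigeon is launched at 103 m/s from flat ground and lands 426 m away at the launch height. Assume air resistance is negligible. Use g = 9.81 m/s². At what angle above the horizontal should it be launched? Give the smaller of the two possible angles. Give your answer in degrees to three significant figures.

Level-ground range R = v₀² sin(2θ)/g ⇒ sin(2θ) = gR/v₀² = 9.81 × 426 / 103² = 0.3939.
2θ = 23.20° or 180° − 23.20° = 156.8°, so θ = 11.60° or 78.40°.
The smaller angle is 11.60°.

11.6°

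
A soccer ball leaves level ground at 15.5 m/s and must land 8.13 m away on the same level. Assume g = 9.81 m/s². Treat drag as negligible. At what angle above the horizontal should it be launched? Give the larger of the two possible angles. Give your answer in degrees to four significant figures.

R = v₀² sin 2θ / g gives sin 2θ = gR/v₀² = 9.81·8.13/15.5² = 0.3320.
2θ = 19.39° or 180° − 19.39° = 160.6°, so θ = 9.694° or 80.31°.
The larger angle is 80.31°.

80.31°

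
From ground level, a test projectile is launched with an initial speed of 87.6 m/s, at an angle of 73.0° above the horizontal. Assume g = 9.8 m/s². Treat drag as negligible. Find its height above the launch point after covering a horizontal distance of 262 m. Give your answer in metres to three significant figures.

Components: vₓ = 87.60 cos 73.0° = 25.61 m/s, v_y0 = 87.60 sin 73.0° = 83.77 m/s.
Time to reach x = 262 m: t = x/vₓ = 262/25.61 = 10.23 s.
Height: y = v_y0 t − ½ g t² = 83.77 × 10.23 − 4.900 × 10.23² = 857.0 − 512.8 = 344.2 m.

344 m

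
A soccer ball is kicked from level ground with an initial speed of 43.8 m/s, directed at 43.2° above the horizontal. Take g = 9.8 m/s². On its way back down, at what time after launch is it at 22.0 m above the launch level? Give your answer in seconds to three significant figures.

5.27 s

vₓ = 43.80 cos 43.2° = 31.93 m/s; v_y0 = 43.80 sin 43.2° = 29.98 m/s.
Require v_y0 t − ½ g t² = 22.0, i.e. 4.900 t² − 29.98 t + 22.0 = 0.
Quadratic formula: t = (29.98 ± √467.79) / 9.80 = (29.98 ± 21.63) / 9.80 → t = 0.8525 s or 5.266 s.
The descending-branch root is 5.266 s.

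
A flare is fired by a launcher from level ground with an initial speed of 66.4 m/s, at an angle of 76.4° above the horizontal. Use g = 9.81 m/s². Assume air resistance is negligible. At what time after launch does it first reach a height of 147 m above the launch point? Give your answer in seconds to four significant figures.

2.930 s

Horizontal component vₓ = 66.40 cos 76.4° = 15.61 m/s; vertical v_y0 = 66.40 sin 76.4° = 64.54 m/s.
Height y(t) = 64.54 t − 4.905 t² = 147 gives 4.905 t² − 64.54 t + 147 = 0.
t = [64.54 ± √(64.54² − 2·9.81·147)] / 9.81 = (64.54 ± 35.79) / 9.81, so t = 2.930 s or t = 10.23 s.
The first (ascending) time is 2.930 s.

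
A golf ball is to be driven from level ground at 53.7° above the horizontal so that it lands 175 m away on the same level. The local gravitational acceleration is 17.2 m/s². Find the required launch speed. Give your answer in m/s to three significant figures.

56.2 m/s

On level ground R = v₀² sin 2θ / g ⇒ v₀ = √(gR / sin 2θ).
v₀ = √(17.2 × 175 / sin 107.4°) = √(3010 / 0.9542) = √3154.3 = 56.16 m/s.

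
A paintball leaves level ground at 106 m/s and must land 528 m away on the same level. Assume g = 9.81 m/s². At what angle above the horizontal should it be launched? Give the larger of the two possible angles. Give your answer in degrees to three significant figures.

76.3°

Level-ground range R = v₀² sin(2θ)/g ⇒ sin(2θ) = gR/v₀² = 9.81 × 528 / 106² = 0.4610.
2θ = 27.45° or 180° − 27.45° = 152.5°, so θ = 13.73° or 76.27°.
The larger angle is 76.27°.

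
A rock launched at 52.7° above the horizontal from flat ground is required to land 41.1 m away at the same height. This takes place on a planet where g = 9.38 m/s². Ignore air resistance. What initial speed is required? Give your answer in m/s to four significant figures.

From R = (v₀² / g) sin 2θ: v₀ = √(gR / sin 2θ).
v₀ = √(9.38 × 41.1 / sin 105.4°) = √(385.5 / 0.9641) = √399.88 = 20.00 m/s.

20.00 m/s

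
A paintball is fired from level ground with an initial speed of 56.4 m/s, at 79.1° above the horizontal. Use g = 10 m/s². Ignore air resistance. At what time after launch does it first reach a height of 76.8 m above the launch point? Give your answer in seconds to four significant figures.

Components: vₓ = 56.40 cos 79.1° = 10.66 m/s, v_y0 = 56.40 sin 79.1° = 55.38 m/s.
Height y(t) = 55.38 t − 5.000 t² = 76.8 gives 5.000 t² − 55.38 t + 76.8 = 0.
Quadratic formula: t = (55.38 ± √1531.2) / 10.0 = (55.38 ± 39.13) / 10.0 → t = 1.625 s or 9.451 s.
The first (ascending) time is 1.625 s.

1.625 s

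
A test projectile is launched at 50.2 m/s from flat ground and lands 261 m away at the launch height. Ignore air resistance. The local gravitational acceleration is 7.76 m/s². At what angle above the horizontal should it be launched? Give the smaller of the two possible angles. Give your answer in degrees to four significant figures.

26.74°

Level-ground range R = v₀² sin(2θ)/g ⇒ sin(2θ) = gR/v₀² = 7.76 × 261 / 50.2² = 0.8037.
2θ = 53.49° or 180° − 53.49° = 126.5°, so θ = 26.74° or 63.26°.
The smaller angle is 26.74°.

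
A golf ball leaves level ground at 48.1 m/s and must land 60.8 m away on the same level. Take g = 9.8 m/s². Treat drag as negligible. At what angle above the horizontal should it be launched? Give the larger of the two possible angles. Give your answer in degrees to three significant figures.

82.5°

From R = (v₀²/g) sin 2θ: sin 2θ = 9.80 × 60.8 / 2313.6 = 0.2575.
2θ = 14.92° or 180° − 14.92° = 165.1°, so θ = 7.462° or 82.54°.
The larger angle is 82.54°.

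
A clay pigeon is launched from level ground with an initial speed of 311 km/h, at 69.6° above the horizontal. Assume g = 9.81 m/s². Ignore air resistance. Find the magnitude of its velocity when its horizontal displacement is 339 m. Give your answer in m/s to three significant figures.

Convert: 311 km/h = 311/3.6 = 86.39 m/s.
Components: vₓ = 86.39 cos 69.6° = 30.11 m/s, v_y0 = 86.39 sin 69.6° = 80.97 m/s.
At x = 339 m, t = x/vₓ = 339/30.11 = 11.26 s.
Vertical velocity there: v_y = v_y0 − g t = 80.97 − 9.81 × 11.26 = −29.47 m/s.
Speed: √(vₓ² + v_y²) = √(30.11² + 29.47²) = 42.13 m/s.

42.1 m/s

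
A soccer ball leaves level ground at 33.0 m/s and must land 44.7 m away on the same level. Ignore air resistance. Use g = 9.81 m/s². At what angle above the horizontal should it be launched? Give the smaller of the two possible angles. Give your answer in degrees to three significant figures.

R = v₀² sin 2θ / g gives sin 2θ = gR/v₀² = 9.81·44.7/33.0² = 0.4027.
2θ = 23.75° or 180° − 23.75° = 156.3°, so θ = 11.87° or 78.13°.
The smaller angle is 11.87°.

11.9°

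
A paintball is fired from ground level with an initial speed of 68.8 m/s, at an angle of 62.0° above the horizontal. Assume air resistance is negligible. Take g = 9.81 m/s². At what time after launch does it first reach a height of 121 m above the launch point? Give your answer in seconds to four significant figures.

Components: vₓ = 68.80 cos 62.0° = 32.30 m/s, v_y0 = 68.80 sin 62.0° = 60.75 m/s.
Set y = v_y0 t − ½ g t² = 121: 4.905 t² − 60.75 t + 121 = 0.
Quadratic formula: t = (60.75 ± √1316.2) / 9.81 = (60.75 ± 36.28) / 9.81 → t = 2.494 s or 9.890 s.
The first (ascending) time is 2.494 s.

2.494 s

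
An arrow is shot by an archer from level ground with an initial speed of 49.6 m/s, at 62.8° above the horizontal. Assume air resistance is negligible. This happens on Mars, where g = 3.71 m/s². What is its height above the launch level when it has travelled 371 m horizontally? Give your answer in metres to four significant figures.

225.2 m

Components: vₓ = 49.60 cos 62.8° = 22.67 m/s, v_y0 = 49.60 sin 62.8° = 44.12 m/s.
At x = 371 m, t = x/vₓ = 371/22.67 = 16.36 s.
Height: y = v_y0 t − ½ g t² = 44.12 × 16.36 − 1.855 × 16.36² = 721.9 − 496.7 = 225.2 m.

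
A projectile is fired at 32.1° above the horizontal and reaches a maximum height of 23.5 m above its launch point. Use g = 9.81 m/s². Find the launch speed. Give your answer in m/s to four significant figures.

40.41 m/s

At the peak v_y = 0, so v_y0 = √(2gH) = √(2 × 9.81 × 23.5) = 21.47 m/s.
v_y0 = v₀ sin θ ⇒ v₀ = 21.47 / sin 32.1° = 40.41 m/s.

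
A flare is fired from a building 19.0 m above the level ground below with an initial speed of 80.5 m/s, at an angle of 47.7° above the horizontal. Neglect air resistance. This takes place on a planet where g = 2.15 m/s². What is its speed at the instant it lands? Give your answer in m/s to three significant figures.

81.0 m/s

Resolve: vₓ = 80.50 cos 47.7° = 54.18 m/s and v_y0 = 80.50 sin 47.7° = 59.54 m/s.
Vertical motion (up positive, ground at y = 0): 1.075 t² − (59.54) t − 19.0 = 0, so t = (59.54 + √(59.54² + 2·2.15·19.0)) / 2.15 = (59.54 + 60.22) / 2.15 = 55.70 s.
Vertical velocity at impact: v_y = v_y0 − g t = 59.54 − 2.15 × 55.70 = −60.22 m/s.
Speed: |v| = √(vₓ² + v_y²) = √(54.18² + 60.22²) = 81.01 m/s.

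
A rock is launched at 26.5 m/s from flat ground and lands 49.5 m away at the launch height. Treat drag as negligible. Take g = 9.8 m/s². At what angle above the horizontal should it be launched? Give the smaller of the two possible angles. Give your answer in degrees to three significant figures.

21.8°

R = v₀² sin 2θ / g gives sin 2θ = gR/v₀² = 9.80·49.5/26.5² = 0.6908.
2θ = 43.69° or 180° − 43.69° = 136.3°, so θ = 21.85° or 68.15°.
The smaller angle is 21.85°.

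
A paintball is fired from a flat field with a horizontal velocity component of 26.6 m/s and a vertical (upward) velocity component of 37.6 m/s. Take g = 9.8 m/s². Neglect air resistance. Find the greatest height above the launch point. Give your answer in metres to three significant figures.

At the apex v_y = 0, so H = v_y0²/(2g) = 37.60²/19.60 = 72.13 m.

72.1 m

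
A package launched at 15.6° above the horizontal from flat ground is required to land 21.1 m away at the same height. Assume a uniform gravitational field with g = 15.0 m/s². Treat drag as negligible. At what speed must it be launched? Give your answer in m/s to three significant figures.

24.7 m/s

Level-ground range: R = v₀² sin(2θ)/g, so v₀ = √(gR / sin 2θ).
v₀ = √(15.0 × 21.1 / sin 31.20°) = √(316.5 / 0.5180) = √610.97 = 24.72 m/s.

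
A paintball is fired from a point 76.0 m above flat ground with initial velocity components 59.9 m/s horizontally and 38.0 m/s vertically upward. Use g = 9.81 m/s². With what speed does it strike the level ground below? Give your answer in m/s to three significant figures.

80.8 m/s

The projectile lands when y = 76.0 + (38.00) t − ½·9.81·t² = 0. Positive root: t = (38.00 + √(38.00² + 2·9.81·76.0)) / 9.81 = (38.00 + 54.18) / 9.81 = 9.396 s.
Vertical velocity at impact: v_y = v_y0 − g t = 38.00 − 9.81 × 9.396 = −54.18 m/s.
Speed: |v| = √(vₓ² + v_y²) = √(59.90² + 54.18²) = 80.77 m/s.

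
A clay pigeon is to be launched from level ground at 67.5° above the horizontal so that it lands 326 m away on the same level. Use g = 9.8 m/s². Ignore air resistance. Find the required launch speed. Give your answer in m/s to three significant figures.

67.2 m/s

On level ground R = v₀² sin 2θ / g ⇒ v₀ = √(gR / sin 2θ).
v₀ = √(9.80 × 326 / sin 135.0°) = √(3195 / 0.7071) = √4518.1 = 67.22 m/s.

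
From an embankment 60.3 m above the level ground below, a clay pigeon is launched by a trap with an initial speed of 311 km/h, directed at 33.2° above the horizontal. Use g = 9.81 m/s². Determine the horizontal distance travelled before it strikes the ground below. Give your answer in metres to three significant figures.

Convert: 311 km/h = 311/3.6 = 86.39 m/s.
Components: vₓ = 86.39 cos 33.2° = 72.29 m/s, v_y0 = 86.39 sin 33.2° = 47.30 m/s.
Vertical motion (up positive, ground at y = 0): 4.905 t² − (47.30) t − 60.3 = 0, so t = (47.30 + √(47.30² + 2·9.81·60.3)) / 9.81 = (47.30 + 58.49) / 9.81 = 10.78 s.
Horizontal distance: R = vₓ t = 72.29 × 10.78 = 779.5 m.

780 m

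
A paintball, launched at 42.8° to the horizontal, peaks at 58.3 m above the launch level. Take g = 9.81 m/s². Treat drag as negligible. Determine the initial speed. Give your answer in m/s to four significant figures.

49.78 m/s

At the peak v_y = 0, so v_y0 = √(2gH) = √(2 × 9.81 × 58.3) = 33.82 m/s.
v_y0 = v₀ sin θ ⇒ v₀ = 33.82 / sin 42.8° = 49.78 m/s.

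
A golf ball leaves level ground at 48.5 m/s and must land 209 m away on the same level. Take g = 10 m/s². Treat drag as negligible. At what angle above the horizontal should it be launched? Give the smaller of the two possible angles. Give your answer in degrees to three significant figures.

31.3°

R = v₀² sin 2θ / g gives sin 2θ = gR/v₀² = 10.0·209/48.5² = 0.8885.
2θ = 62.69° or 180° − 62.69° = 117.3°, so θ = 31.34° or 58.66°.
The smaller angle is 31.34°.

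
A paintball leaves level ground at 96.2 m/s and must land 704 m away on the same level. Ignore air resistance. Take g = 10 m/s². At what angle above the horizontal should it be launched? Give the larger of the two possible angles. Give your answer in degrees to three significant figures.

Level-ground range R = v₀² sin(2θ)/g ⇒ sin(2θ) = gR/v₀² = 10.0 × 704 / 96.2² = 0.7607.
2θ = 49.53° or 180° − 49.53° = 130.5°, so θ = 24.76° or 65.24°.
The larger angle is 65.24°.

65.2°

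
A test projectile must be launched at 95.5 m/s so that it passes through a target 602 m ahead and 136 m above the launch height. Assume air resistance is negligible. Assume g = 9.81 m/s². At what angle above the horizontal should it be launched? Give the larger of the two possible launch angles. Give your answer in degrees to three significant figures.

Trajectory: y = x tanθ − g x² (1 + tan²θ)/(2v₀²). With x = 602, y = 136, v₀ = 95.5, g = 9.81:
194.9 tan²θ − 602 tanθ + (330.9) = 0.
tanθ = [602 ± √(602² − 4 × 194.9 × (330.9))] / (2 × 194.9) = (602 ± 323.1) / 389.8, giving tanθ = 0.7154 or 2.373.
θ = 35.58° or 67.15°; the larger is 67.15°.

67.2°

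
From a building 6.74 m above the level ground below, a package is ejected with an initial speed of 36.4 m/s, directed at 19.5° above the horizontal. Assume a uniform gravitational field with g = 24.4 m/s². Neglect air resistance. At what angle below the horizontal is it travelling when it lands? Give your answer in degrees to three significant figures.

Horizontal component vₓ = 36.40 cos 19.5° = 34.31 m/s; vertical v_y0 = 36.40 sin 19.5° = 12.15 m/s.
With up positive and y = 0 at the ground: y(t) = 6.74 + (12.15) t − 12.20 t². Setting y = 0 and taking the positive root: t = [12.15 + √(12.15² + 2·24.4·6.74)] / 24.4 = (12.15 + 21.83) / 24.4 = 1.393 s.
At impact: v_y = v_y0 − g t = −21.83 m/s; vₓ = 34.31 m/s.
Angle below horizontal: arctan(|v_y|/vₓ) = arctan(21.83/34.31) = 32.47°.

32.5°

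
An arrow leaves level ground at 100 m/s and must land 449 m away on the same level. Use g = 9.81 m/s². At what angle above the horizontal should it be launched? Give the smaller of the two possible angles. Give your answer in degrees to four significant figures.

R = v₀² sin 2θ / g gives sin 2θ = gR/v₀² = 9.81·449/100² = 0.4405.
2θ = 26.13° or 180° − 26.13° = 153.9°, so θ = 13.07° or 76.93°.
The smaller angle is 13.07°.

13.07°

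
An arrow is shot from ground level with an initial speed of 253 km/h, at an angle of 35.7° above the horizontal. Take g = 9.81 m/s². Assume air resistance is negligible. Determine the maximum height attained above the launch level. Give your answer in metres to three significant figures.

85.7 m

Convert: 253 km/h = 253/3.6 = 70.28 m/s.
Horizontal component vₓ = 70.28 cos 35.7° = 57.07 m/s; vertical v_y0 = 70.28 sin 35.7° = 41.01 m/s.
Peak height H = v_y0² / (2g) = 1681.8 / 19.62 = 85.72 m.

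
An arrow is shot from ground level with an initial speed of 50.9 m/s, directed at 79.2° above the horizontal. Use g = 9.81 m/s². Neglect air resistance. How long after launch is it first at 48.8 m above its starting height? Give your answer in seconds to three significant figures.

1.09 s

Components: vₓ = 50.90 cos 79.2° = 9.538 m/s, v_y0 = 50.90 sin 79.2° = 50.00 m/s.
Require v_y0 t − ½ g t² = 48.8, i.e. 4.905 t² − 50.00 t + 48.8 = 0.
Quadratic formula: t = (50.00 ± √1542.4) / 9.81 = (50.00 ± 39.27) / 9.81 → t = 1.093 s or 9.100 s.
The first (ascending) time is 1.093 s.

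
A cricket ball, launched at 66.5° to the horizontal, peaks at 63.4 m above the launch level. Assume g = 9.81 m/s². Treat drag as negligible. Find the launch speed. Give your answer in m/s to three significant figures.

At the peak v_y = 0, so v_y0 = √(2gH) = √(2 × 9.81 × 63.4) = 35.27 m/s.
v_y0 = v₀ sin θ ⇒ v₀ = 35.27 / sin 66.5° = 38.46 m/s.

38.5 m/s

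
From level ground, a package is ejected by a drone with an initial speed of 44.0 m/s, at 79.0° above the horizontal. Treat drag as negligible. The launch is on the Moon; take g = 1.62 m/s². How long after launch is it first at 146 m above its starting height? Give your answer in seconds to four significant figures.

3.627 s

Components: vₓ = 44.00 cos 79.0° = 8.396 m/s, v_y0 = 44.00 sin 79.0° = 43.19 m/s.
Height y(t) = 43.19 t − 0.8100 t² = 146 gives 0.8100 t² − 43.19 t + 146 = 0.
t = [43.19 ± √(43.19² − 2·1.62·146)] / 1.62 = (43.19 ± 37.32) / 1.62, so t = 3.627 s or t = 49.70 s.
The first (ascending) time is 3.627 s.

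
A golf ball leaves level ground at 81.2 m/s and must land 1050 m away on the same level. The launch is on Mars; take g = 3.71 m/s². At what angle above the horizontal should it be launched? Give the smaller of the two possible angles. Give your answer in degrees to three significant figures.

R = v₀² sin 2θ / g gives sin 2θ = gR/v₀² = 3.71·1050/81.2² = 0.5908.
2θ = 36.21° or 180° − 36.21° = 143.8°, so θ = 18.11° or 71.89°.
The smaller angle is 18.11°.

18.1°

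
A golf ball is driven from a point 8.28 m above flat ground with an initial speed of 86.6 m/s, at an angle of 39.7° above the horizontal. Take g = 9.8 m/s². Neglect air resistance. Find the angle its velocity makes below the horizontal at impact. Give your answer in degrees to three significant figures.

Horizontal component vₓ = 86.60 cos 39.7° = 66.63 m/s; vertical v_y0 = 86.60 sin 39.7° = 55.32 m/s.
The projectile lands when y = 8.28 + (55.32) t − ½·9.80·t² = 0. Positive root: t = (55.32 + √(55.32² + 2·9.80·8.28)) / 9.80 = (55.32 + 56.77) / 9.80 = 11.44 s.
At impact: v_y = v_y0 − g t = −56.77 m/s; vₓ = 66.63 m/s.
Angle below horizontal: arctan(|v_y|/vₓ) = arctan(56.77/66.63) = 40.43°.

40.4°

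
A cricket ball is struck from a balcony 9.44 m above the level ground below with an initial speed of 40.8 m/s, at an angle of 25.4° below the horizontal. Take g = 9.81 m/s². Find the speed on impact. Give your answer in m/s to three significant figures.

43.0 m/s

vₓ = 40.80 cos 25.4° = 36.86 m/s; v_y0 = −17.50 m/s (downward).
Vertical motion (up positive, ground at y = 0): 4.905 t² − (−17.50) t − 9.44 = 0, so t = (−17.50 + √(17.50² + 2·9.81·9.44)) / 9.81 = (−17.50 + 22.17) / 9.81 = 0.4759 s.
Vertical velocity at impact: v_y = v_y0 − g t = −17.50 − 9.81 × 0.4759 = −22.17 m/s.
Speed: |v| = √(vₓ² + v_y²) = √(36.86² + 22.17²) = 43.01 m/s.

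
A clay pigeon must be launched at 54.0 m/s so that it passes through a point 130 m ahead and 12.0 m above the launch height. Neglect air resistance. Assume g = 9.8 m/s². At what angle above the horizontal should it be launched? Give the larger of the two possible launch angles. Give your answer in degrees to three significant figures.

76.7°

Trajectory: y = x tanθ − g x² (1 + tan²θ)/(2v₀²). With x = 130, y = 12.0, v₀ = 54.0, g = 9.80:
28.40 tan²θ − 130 tanθ + (40.40) = 0.
tanθ = [130 ± √(130² − 4 × 28.40 × (40.40))] / (2 × 28.40) = (130 ± 111.0) / 56.80, giving tanθ = 0.3353 or 4.242.
θ = 18.54° or 76.74°; the larger is 76.74°.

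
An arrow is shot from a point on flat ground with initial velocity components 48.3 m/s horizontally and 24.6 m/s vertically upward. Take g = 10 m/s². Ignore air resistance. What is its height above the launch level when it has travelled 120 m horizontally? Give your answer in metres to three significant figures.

Time to reach x = 120 m: t = x/vₓ = 120/48.30 = 2.484 s.
Height: y = v_y0 t − ½ g t² = 24.60 × 2.484 − 5.000 × 2.484² = 61.12 − 30.86 = 30.26 m.

30.3 m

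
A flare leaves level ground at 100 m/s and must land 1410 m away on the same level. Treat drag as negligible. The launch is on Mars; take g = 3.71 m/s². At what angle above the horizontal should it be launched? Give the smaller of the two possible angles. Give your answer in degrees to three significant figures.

15.8°

From R = (v₀²/g) sin 2θ: sin 2θ = 3.71 × 1410 / 10000 = 0.5231.
2θ = 31.54° or 180° − 31.54° = 148.5°, so θ = 15.77° or 74.23°.
The smaller angle is 15.77°.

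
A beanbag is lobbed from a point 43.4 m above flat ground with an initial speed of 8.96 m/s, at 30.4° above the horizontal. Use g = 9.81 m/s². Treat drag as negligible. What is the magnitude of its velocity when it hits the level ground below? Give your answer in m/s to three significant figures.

30.5 m/s

vₓ = 8.960 cos 30.4° = 7.728 m/s; v_y0 = 8.960 sin 30.4° = 4.534 m/s.
Vertical motion (up positive, ground at y = 0): 4.905 t² − (4.534) t − 43.4 = 0, so t = (4.534 + √(4.534² + 2·9.81·43.4)) / 9.81 = (4.534 + 29.53) / 9.81 = 3.472 s.
Vertical velocity at impact: v_y = v_y0 − g t = 4.534 − 9.81 × 3.472 = −29.53 m/s.
Speed: |v| = √(vₓ² + v_y²) = √(7.728² + 29.53²) = 30.53 m/s.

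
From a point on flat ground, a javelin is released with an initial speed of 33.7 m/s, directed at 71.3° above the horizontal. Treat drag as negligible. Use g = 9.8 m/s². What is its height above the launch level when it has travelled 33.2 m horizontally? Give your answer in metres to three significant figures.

51.8 m

Horizontal component vₓ = 33.70 cos 71.3° = 10.80 m/s; vertical v_y0 = 33.70 sin 71.3° = 31.92 m/s.
Time to reach x = 33.2 m: t = x/vₓ = 33.2/10.80 = 3.073 s.
Height: y = v_y0 t − ½ g t² = 31.92 × 3.073 − 4.900 × 3.073² = 98.09 − 46.26 = 51.82 m.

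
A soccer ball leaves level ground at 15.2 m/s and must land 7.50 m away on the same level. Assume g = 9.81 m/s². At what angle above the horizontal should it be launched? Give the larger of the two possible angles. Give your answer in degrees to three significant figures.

From R = (v₀²/g) sin 2θ: sin 2θ = 9.81 × 7.50 / 231.04 = 0.3185.
2θ = 18.57° or 180° − 18.57° = 161.4°, so θ = 9.285° or 80.72°.
The larger angle is 80.72°.

80.7°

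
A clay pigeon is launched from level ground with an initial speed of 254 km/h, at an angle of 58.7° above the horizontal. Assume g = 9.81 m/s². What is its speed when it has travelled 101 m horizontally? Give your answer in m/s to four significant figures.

Convert: 254 km/h = 254/3.6 = 70.56 m/s.
Resolve: vₓ = 70.56 cos 58.7° = 36.65 m/s and v_y0 = 70.56 sin 58.7° = 60.29 m/s.
x = vₓ t ⇒ t = 101/36.65 = 2.755 s.
Vertical velocity there: v_y = v_y0 − g t = 60.29 − 9.81 × 2.755 = 33.26 m/s.
Speed: √(vₓ² + v_y²) = √(36.65² + 33.26²) = 49.49 m/s.

49.49 m/s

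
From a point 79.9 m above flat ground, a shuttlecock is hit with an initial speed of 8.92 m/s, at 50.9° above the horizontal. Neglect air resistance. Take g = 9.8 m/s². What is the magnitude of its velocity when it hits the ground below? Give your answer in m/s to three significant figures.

40.6 m/s

Components: vₓ = 8.920 cos 50.9° = 5.626 m/s, v_y0 = 8.920 sin 50.9° = 6.922 m/s.
With up positive and y = 0 at the ground: y(t) = 79.9 + (6.922) t − 4.900 t². Setting y = 0 and taking the positive root: t = [6.922 + √(6.922² + 2·9.80·79.9)] / 9.80 = (6.922 + 40.17) / 9.80 = 4.806 s.
Vertical velocity at impact: v_y = v_y0 − g t = 6.922 − 9.80 × 4.806 = −40.17 m/s.
Speed: |v| = √(vₓ² + v_y²) = √(5.626² + 40.17²) = 40.57 m/s.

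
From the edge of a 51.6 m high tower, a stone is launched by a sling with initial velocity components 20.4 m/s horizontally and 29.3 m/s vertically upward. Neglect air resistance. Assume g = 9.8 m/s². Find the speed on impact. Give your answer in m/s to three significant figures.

The projectile lands when y = 51.6 + (29.30) t − ½·9.80·t² = 0. Positive root: t = (29.30 + √(29.30² + 2·9.80·51.6)) / 9.80 = (29.30 + 43.24) / 9.80 = 7.402 s.
Vertical velocity at impact: v_y = v_y0 − g t = 29.30 − 9.80 × 7.402 = −43.24 m/s.
Speed: |v| = √(vₓ² + v_y²) = √(20.40² + 43.24²) = 47.81 m/s.

47.8 m/s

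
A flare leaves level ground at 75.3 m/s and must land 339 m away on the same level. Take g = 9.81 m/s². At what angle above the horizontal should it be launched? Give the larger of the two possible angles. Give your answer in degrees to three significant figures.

72.0°

R = v₀² sin 2θ / g gives sin 2θ = gR/v₀² = 9.81·339/75.3² = 0.5865.
2θ = 35.91° or 180° − 35.91° = 144.1°, so θ = 17.96° or 72.04°.
The larger angle is 72.04°.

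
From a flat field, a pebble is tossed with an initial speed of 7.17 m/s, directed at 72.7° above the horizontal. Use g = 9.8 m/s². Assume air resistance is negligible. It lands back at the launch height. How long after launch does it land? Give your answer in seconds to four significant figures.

1.397 s

Components: vₓ = 7.170 cos 72.7° = 2.132 m/s, v_y0 = 7.170 sin 72.7° = 6.846 m/s.
Time of flight on level ground: T = 2 v_y0 / g = 2 × 6.846 / 9.80 = 1.397 s.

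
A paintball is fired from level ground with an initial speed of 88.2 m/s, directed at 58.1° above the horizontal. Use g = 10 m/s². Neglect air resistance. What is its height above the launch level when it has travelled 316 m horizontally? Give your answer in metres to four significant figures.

277.8 m

vₓ = 88.20 cos 58.1° = 46.61 m/s; v_y0 = 88.20 sin 58.1° = 74.88 m/s.
x = vₓ t ⇒ t = 316/46.61 = 6.780 s.
Height: y = v_y0 t − ½ g t² = 74.88 × 6.780 − 5.000 × 6.780² = 507.7 − 229.8 = 277.8 m.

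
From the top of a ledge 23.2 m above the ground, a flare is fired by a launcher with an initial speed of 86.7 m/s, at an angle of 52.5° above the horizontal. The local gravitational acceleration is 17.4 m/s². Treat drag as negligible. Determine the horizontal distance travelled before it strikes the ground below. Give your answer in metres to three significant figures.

Horizontal component vₓ = 86.70 cos 52.5° = 52.78 m/s; vertical v_y0 = 86.70 sin 52.5° = 68.78 m/s.
The projectile lands when y = 23.2 + (68.78) t − ½·17.4·t² = 0. Positive root: t = (68.78 + √(68.78² + 2·17.4·23.2)) / 17.4 = (68.78 + 74.42) / 17.4 = 8.230 s.
Horizontal distance: R = vₓ t = 52.78 × 8.230 = 434.4 m.

434 m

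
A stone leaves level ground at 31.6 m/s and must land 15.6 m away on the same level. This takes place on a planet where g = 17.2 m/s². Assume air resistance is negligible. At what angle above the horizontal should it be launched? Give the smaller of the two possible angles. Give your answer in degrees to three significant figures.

Level-ground range R = v₀² sin(2θ)/g ⇒ sin(2θ) = gR/v₀² = 17.2 × 15.6 / 31.6² = 0.2687.
2θ = 15.59° or 180° − 15.59° = 164.4°, so θ = 7.794° or 82.21°.
The smaller angle is 7.794°.

7.79°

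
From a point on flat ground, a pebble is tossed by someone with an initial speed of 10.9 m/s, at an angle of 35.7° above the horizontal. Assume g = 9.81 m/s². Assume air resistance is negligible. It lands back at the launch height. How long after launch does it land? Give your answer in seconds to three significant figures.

Resolve: vₓ = 10.90 cos 35.7° = 8.852 m/s and v_y0 = 10.90 sin 35.7° = 6.361 m/s.
It returns to y = 0 when t = 2 v_y0 / g = 2(6.361)/9.81 = 1.297 s.

1.30 s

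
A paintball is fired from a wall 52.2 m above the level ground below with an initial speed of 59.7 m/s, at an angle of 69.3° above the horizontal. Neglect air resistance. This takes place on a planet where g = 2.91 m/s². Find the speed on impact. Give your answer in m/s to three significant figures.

Components: vₓ = 59.70 cos 69.3° = 21.10 m/s, v_y0 = 59.70 sin 69.3° = 55.85 m/s.
The projectile lands when y = 52.2 + (55.85) t − ½·2.91·t² = 0. Positive root: t = (55.85 + √(55.85² + 2·2.91·52.2)) / 2.91 = (55.85 + 58.50) / 2.91 = 39.30 s.
Vertical velocity at impact: v_y = v_y0 − g t = 55.85 − 2.91 × 39.30 = −58.50 m/s.
Speed: |v| = √(vₓ² + v_y²) = √(21.10² + 58.50²) = 62.19 m/s.

62.2 m/s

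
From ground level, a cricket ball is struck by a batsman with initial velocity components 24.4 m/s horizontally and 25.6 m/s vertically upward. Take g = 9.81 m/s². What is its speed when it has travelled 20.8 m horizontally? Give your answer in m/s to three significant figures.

Time to reach x = 20.8 m: t = x/vₓ = 20.8/24.40 = 0.8525 s.
Vertical velocity there: v_y = v_y0 − g t = 25.60 − 9.81 × 0.8525 = 17.24 m/s.
Speed: √(vₓ² + v_y²) = √(24.40² + 17.24²) = 29.87 m/s.

29.9 m/s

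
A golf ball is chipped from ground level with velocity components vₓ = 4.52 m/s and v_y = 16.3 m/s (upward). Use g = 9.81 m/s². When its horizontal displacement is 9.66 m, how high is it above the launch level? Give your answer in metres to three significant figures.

At x = 9.66 m, t = x/vₓ = 9.66/4.520 = 2.137 s.
Height: y = v_y0 t − ½ g t² = 16.30 × 2.137 − 4.905 × 2.137² = 34.84 − 22.40 = 12.43 m.

12.4 m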